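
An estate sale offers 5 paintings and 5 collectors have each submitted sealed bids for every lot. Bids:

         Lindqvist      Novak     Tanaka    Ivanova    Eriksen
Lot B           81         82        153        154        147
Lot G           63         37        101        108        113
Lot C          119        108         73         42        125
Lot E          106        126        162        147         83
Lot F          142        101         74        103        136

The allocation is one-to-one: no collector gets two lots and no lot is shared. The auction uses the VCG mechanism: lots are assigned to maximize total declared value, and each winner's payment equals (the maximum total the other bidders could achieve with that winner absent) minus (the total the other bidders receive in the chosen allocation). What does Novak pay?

Novak pays $12.

Efficient allocation: Lindqvist→Lot F ($142), Novak→Lot C ($108), Tanaka→Lot E ($162), Ivanova→Lot B ($154), Eriksen→Lot G ($113); total welfare W = $679.
Novak receives Lot C at value $108, so the others get W − 108 = $571.
Without Novak: best allocation of the remaining 4 bidders over all 5 lots is Lindqvist→Lot F ($142), Tanaka→Lot E ($162), Ivanova→Lot B ($154), Eriksen→Lot C ($125), total $583.
VCG payment = (others' best without Novak) − (others' welfare with Novak) = 583 − 571 = $12.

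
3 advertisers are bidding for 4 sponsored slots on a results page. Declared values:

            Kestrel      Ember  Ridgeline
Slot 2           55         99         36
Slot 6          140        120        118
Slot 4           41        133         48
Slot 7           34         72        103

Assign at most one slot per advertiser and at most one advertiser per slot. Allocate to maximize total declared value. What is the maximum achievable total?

Optimal: Kestrel→Slot 6 ($140), Ember→Slot 4 ($133), Ridgeline→Slot 7 ($103) — total 140+133+103 = $376.
Column-greedy (each slot in turn goes to its best remaining advertiser) gives $287, worse by 89.
Swapping Ridgeline↔Ember (Ridgeline→Slot 4 $48, Ember→Slot 7 $72) loses 116.
No other one-to-one assignment exceeds $376.

Max total: $376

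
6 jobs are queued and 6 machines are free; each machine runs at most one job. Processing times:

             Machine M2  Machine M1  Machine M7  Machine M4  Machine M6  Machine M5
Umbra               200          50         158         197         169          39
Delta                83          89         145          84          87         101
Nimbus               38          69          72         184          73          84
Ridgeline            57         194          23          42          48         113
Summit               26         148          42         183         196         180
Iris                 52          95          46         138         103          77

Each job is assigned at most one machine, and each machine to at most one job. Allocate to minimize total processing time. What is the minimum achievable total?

Optimal: Umbra→Machine M5 (39 min), Delta→Machine M6 (87 min), Nimbus→Machine M1 (69 min), Ridgeline→Machine M4 (42 min), Summit→Machine M2 (26 min), Iris→Machine M7 (46 min) — total 39+87+69+42+26+46 = 309 min.
Row-greedy (each job in turn takes its cheapest remaining machine) gives 500 min, worse by 191.
Next-best assignment: Umbra→Machine M5, Delta→Machine M4, Nimbus→Machine M1, Ridgeline→Machine M6, Summit→Machine M2, Iris→Machine M7 = 312 min.
Swapping Iris↔Summit (Iris→Machine M2 52 min, Summit→Machine M7 42 min) adds 22.

Minimum total: 309 min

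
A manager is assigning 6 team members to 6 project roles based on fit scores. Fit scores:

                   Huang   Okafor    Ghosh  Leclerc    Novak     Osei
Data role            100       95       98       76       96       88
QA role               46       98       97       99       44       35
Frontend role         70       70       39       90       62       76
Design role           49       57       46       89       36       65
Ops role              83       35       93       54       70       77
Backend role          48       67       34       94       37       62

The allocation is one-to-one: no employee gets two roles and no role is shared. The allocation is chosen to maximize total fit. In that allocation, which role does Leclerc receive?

This is a one-to-one assignment (maximum-weight bipartite matching).
Optimal: Huang→Frontend role (70 pts), Okafor→QA role (98 pts), Ghosh→Ops role (93 pts), Leclerc→Backend role (94 pts), Novak→Data role (96 pts), Osei→Design role (65 pts) — total 70+98+93+94+96+65 = 516 pts.
Column-greedy (each role in turn goes to its best remaining employee) gives 462 pts, worse by 54.
Next-best assignment: Huang→Data role, Okafor→QA role, Ghosh→Ops role, Leclerc→Backend role, Novak→Frontend role, Osei→Design role = 512 pts.
Checked against all permutations: 516 pts is optimal.
Leclerc's own top role is QA role (99 pts), but forcing Leclerc→QA role and reassigning the rest optimally gives only 490 pts — worse by 26.

Leclerc receives Backend role.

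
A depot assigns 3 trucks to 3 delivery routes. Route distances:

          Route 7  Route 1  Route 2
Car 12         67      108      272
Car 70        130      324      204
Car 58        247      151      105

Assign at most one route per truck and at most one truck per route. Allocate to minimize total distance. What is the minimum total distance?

Optimal: Car 12→Route 1 (108 km), Car 70→Route 7 (130 km), Car 58→Route 2 (105 km) — total 108+130+105 = 343 km.
Min-entry greedy (repeatedly take the single cheapest remaining cell) gives 496 km, worse by 153.

Minimum total: 343 km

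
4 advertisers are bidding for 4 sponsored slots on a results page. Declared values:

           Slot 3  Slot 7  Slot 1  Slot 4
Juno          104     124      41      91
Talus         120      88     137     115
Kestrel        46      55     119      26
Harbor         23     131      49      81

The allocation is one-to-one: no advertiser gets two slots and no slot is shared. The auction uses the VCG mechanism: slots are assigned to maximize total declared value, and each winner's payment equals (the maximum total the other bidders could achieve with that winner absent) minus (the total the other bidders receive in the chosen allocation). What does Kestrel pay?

Efficient allocation: Juno→Slot 3 ($104), Talus→Slot 4 ($115), Kestrel→Slot 1 ($119), Harbor→Slot 7 ($131); total welfare W = $469.
Kestrel receives Slot 1 at value $119, so the others get W − 119 = $350.
Without Kestrel: best allocation of the remaining 3 bidders over all 4 slots is Juno→Slot 3 ($104), Talus→Slot 1 ($137), Harbor→Slot 7 ($131), total $372.
VCG payment = (others' best without Kestrel) − (others' welfare with Kestrel) = 372 − 350 = $22.

Kestrel pays $22.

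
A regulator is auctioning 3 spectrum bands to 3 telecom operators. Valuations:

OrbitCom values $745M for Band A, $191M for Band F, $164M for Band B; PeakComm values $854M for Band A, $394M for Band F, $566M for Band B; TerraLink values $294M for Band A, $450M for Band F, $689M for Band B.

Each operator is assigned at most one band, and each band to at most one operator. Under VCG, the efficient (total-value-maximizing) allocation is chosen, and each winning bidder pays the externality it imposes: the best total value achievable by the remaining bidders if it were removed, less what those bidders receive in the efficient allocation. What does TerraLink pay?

Efficient allocation: OrbitCom→Band A ($745M), PeakComm→Band F ($394M), TerraLink→Band B ($689M); total welfare W = $1828M.
TerraLink receives Band B at value $689M, so the others get W − 689 = $1139M.
Without TerraLink: best allocation of the remaining 2 bidders over all 3 bands is OrbitCom→Band A ($745M), PeakComm→Band B ($566M), total $1311M.
VCG payment = (others' best without TerraLink) − (others' welfare with TerraLink) = 1311 − 1139 = $172M.

TerraLink pays $172M.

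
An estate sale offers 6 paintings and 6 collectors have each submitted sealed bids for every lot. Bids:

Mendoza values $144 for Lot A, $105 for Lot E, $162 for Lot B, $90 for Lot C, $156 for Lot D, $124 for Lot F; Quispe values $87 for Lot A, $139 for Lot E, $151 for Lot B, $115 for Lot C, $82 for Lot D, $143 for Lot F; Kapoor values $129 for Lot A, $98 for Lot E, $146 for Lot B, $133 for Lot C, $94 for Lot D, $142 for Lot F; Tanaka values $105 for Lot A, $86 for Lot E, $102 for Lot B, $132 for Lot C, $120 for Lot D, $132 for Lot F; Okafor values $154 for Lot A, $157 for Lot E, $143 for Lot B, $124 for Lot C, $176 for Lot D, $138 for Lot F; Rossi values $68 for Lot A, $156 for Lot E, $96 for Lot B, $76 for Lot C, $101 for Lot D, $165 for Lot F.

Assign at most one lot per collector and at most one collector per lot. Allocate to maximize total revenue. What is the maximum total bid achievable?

Treat this as an assignment problem: match each collector to one lot.
Optimal: Mendoza→Lot B ($162), Quispe→Lot E ($139), Kapoor→Lot A ($129), Tanaka→Lot C ($132), Okafor→Lot D ($176), Rossi→Lot F ($165) — total 162+139+129+132+176+165 = $903.
Max-entry greedy (repeatedly take the single best remaining cell) gives $880, worse by 23.
Swapping Mendoza↔Kapoor (Mendoza→Lot A $144, Kapoor→Lot B $146) loses 1.

Max total: $903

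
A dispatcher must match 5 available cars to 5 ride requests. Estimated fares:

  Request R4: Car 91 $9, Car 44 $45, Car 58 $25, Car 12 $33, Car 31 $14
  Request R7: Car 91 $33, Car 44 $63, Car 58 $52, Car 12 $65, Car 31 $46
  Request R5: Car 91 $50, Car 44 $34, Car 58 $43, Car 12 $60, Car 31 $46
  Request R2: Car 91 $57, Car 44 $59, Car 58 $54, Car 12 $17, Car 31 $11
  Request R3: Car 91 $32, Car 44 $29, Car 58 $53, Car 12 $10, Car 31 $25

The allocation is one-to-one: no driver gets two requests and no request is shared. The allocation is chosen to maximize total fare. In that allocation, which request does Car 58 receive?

Car 58 receives Request R3.

This is a one-to-one assignment (maximum-weight bipartite matching).
Optimal: Car 91→Request R2 ($57), Car 44→Request R4 ($45), Car 58→Request R3 ($53), Car 12→Request R7 ($65), Car 31→Request R5 ($46) — total 57+45+53+65+46 = $266.
Row-greedy (each driver in turn takes its best remaining request) gives $247, worse by 19.
Every other assignment is strictly worse.
Car 58's own top request is Request R2 ($54), but forcing Car 58→Request R2 and reassigning the rest optimally gives only $242 — worse by 24.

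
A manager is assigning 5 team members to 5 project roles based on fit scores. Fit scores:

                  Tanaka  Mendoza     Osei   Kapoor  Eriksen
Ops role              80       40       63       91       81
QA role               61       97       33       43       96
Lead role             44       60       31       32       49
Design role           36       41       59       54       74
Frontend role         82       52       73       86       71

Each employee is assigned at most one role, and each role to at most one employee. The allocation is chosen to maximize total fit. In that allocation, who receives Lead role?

Mendoza receives Lead role.

Optimal: Tanaka→Frontend role (82 pts), Mendoza→Lead role (60 pts), Osei→Design role (59 pts), Kapoor→Ops role (91 pts), Eriksen→QA role (96 pts) — total 82+60+59+91+96 = 388 pts.
Row-greedy (each employee in turn takes its best remaining role) gives 345 pts, worse by 43.
Mendoza's own top role is QA role (97 pts), but forcing Mendoza→QA role and reassigning the rest optimally gives only 379 pts — worse by 9.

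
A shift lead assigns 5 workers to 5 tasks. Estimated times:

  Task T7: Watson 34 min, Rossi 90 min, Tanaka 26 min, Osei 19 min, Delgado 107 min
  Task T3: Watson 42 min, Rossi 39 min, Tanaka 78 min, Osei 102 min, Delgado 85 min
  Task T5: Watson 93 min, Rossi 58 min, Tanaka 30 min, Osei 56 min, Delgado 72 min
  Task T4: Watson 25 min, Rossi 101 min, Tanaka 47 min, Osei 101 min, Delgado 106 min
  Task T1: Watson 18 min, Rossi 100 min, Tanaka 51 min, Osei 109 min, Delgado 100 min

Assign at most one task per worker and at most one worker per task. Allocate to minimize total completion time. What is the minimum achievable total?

Minimum total: 195 min

Optimal: Watson→Task T1 (18 min), Rossi→Task T3 (39 min), Tanaka→Task T4 (47 min), Osei→Task T7 (19 min), Delgado→Task T5 (72 min) — total 18+39+47+19+72 = 195 min.
Row-greedy (each worker in turn takes its cheapest remaining task) gives 245 min, worse by 50.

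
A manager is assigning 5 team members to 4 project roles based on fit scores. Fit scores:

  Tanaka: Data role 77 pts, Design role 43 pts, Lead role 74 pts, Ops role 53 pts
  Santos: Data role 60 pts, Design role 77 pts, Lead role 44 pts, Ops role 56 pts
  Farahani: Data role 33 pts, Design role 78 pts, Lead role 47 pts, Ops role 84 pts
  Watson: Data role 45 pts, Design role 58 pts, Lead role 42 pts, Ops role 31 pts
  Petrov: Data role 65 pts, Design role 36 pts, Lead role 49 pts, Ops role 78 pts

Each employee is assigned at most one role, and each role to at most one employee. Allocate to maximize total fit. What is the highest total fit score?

Optimal: Petrov→Data role (65 pts), Santos→Design role (77 pts), Tanaka→Lead role (74 pts), Farahani→Ops role (84 pts) — total 65+77+74+84 = 300 pts.
Row-greedy (each employee in turn takes its best remaining role) gives 280 pts, worse by 20.
Next-best assignment: Santos→Data role, Farahani→Design role, Tanaka→Lead role, Petrov→Ops role = 290 pts.

Max total: 300 pts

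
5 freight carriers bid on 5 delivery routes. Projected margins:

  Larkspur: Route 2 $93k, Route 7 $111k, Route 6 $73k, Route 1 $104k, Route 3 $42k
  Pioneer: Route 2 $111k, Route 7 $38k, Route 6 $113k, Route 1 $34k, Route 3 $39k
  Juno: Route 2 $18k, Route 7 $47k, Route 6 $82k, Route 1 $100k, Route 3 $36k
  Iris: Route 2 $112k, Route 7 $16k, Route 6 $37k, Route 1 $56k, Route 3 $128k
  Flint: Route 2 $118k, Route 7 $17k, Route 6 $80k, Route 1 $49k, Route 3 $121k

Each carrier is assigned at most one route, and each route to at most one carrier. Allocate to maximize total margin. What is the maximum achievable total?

This is the linear assignment problem.
Optimal: Larkspur→Route 7 ($111k), Pioneer→Route 6 ($113k), Juno→Route 1 ($100k), Iris→Route 3 ($128k), Flint→Route 2 ($118k) — total 111+113+100+128+118 = $570k.

Maximum total: $570k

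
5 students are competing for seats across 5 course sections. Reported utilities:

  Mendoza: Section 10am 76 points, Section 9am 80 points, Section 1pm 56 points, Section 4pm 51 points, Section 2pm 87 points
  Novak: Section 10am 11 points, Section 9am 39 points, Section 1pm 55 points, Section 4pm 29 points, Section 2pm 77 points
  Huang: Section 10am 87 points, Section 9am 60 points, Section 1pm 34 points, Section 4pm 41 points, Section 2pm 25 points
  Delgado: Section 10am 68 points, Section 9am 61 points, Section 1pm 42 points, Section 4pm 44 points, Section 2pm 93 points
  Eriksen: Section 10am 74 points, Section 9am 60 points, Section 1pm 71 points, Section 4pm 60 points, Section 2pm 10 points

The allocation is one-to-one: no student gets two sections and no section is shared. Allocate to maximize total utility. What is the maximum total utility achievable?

Maximum total: 375 points

Optimal: Mendoza→Section 9am (80 points), Novak→Section 1pm (55 points), Huang→Section 10am (87 points), Delgado→Section 2pm (93 points), Eriksen→Section 4pm (60 points) — total 80+55+87+93+60 = 375 points.
Max-entry greedy (repeatedly take the single best remaining cell) gives 360 points, worse by 15.
Swapping Mendoza↔Huang (Mendoza→Section 10am 76 points, Huang→Section 9am 60 points) loses 31.
Checked against all permutations: 375 points is optimal.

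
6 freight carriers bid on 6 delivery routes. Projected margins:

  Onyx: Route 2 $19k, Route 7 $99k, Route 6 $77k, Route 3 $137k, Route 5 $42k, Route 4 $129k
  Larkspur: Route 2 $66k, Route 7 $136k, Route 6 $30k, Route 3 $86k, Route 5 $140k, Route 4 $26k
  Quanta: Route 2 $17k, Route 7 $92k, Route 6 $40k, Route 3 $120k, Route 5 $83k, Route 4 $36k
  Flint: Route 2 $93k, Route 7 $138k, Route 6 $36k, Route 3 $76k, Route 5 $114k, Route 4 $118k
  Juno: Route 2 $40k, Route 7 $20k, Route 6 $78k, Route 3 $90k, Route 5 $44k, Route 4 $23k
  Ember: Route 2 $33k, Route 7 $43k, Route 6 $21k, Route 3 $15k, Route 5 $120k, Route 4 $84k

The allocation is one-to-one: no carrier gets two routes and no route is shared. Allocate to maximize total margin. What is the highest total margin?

Maximum total: $676k

Treat this as an assignment problem: match each carrier to one route.
Optimal: Onyx→Route 4 ($129k), Larkspur→Route 7 ($136k), Quanta→Route 3 ($120k), Flint→Route 2 ($93k), Juno→Route 6 ($78k), Ember→Route 5 ($120k) — total 129+136+120+93+78+120 = $676k.
Column-greedy (each route in turn goes to its best remaining carrier) gives $600k, worse by 76.
Next-best assignment: Onyx→Route 4, Larkspur→Route 2, Quanta→Route 3, Flint→Route 7, Juno→Route 6, Ember→Route 5 = $651k.
Checked against all permutations: $676k is optimal.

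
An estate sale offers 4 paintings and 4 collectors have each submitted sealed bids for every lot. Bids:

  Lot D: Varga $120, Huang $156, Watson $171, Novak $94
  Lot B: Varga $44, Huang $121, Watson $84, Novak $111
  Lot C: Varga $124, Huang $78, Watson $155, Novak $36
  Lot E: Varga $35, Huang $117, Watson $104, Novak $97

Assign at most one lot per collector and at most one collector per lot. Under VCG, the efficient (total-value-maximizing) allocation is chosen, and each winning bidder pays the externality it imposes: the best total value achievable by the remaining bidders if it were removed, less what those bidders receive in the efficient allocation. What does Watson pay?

Efficient allocation: Varga→Lot C ($124), Huang→Lot E ($117), Watson→Lot D ($171), Novak→Lot B ($111); total welfare W = $523.
Watson receives Lot D at value $171, so the others get W − 171 = $352.
Without Watson: best allocation of the remaining 3 bidders over all 4 lots is Varga→Lot C ($124), Huang→Lot D ($156), Novak→Lot B ($111), total $391.
VCG payment = (others' best without Watson) − (others' welfare with Watson) = 391 − 352 = $39.

Watson pays $39.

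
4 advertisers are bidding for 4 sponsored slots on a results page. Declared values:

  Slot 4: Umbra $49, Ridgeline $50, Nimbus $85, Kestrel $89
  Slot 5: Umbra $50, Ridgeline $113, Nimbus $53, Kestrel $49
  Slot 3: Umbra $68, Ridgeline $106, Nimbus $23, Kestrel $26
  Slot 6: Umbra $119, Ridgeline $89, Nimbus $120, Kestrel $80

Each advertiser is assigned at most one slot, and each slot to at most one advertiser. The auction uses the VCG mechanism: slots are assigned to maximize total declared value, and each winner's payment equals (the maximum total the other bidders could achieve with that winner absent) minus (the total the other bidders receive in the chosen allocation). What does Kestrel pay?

Kestrel pays $16.

Efficient allocation: Umbra→Slot 3 ($68), Ridgeline→Slot 5 ($113), Nimbus→Slot 6 ($120), Kestrel→Slot 4 ($89); total welfare W = $390.
Kestrel receives Slot 4 at value $89, so the others get W − 89 = $301.
Without Kestrel: best allocation of the remaining 3 bidders over all 4 slots is Umbra→Slot 6 ($119), Ridgeline→Slot 5 ($113), Nimbus→Slot 4 ($85), total $317.
VCG payment = (others' best without Kestrel) − (others' welfare with Kestrel) = 317 − 301 = $16.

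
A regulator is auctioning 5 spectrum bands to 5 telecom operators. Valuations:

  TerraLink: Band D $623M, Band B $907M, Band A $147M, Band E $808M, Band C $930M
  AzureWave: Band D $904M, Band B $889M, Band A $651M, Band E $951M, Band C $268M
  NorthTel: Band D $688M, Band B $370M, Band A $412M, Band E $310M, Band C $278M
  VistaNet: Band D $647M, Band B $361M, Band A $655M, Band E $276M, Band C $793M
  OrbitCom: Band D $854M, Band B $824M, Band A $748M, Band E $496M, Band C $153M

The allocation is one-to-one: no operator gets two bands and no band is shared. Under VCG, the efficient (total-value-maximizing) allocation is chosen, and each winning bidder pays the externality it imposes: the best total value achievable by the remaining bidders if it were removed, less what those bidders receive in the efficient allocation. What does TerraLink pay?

TerraLink pays $76M.

Efficient allocation: TerraLink→Band B ($907M), AzureWave→Band E ($951M), NorthTel→Band D ($688M), VistaNet→Band C ($793M), OrbitCom→Band A ($748M); total welfare W = $4087M.
TerraLink receives Band B at value $907M, so the others get W − 907 = $3180M.
Without TerraLink: best allocation of the remaining 4 bidders over all 5 bands is AzureWave→Band E ($951M), NorthTel→Band D ($688M), VistaNet→Band C ($793M), OrbitCom→Band B ($824M), total $3256M.
VCG payment = (others' best without TerraLink) − (others' welfare with TerraLink) = 3256 − 3180 = $76M.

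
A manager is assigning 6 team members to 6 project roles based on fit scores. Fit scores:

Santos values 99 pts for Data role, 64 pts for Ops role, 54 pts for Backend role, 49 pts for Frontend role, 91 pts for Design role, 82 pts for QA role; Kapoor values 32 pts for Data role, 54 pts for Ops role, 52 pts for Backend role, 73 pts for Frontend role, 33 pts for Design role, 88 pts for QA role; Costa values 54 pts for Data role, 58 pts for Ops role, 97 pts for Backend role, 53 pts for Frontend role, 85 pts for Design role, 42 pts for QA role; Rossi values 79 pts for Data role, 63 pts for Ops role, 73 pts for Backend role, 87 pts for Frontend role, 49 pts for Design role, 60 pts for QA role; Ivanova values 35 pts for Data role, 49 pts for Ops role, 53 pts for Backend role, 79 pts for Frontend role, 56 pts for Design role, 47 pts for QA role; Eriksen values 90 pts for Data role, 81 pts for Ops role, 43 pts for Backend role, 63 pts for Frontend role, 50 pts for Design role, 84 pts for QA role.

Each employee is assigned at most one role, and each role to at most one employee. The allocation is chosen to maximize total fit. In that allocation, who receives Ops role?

Optimal: Santos→Design role (91 pts), Kapoor→QA role (88 pts), Costa→Backend role (97 pts), Rossi→Data role (79 pts), Ivanova→Frontend role (79 pts), Eriksen→Ops role (81 pts) — total 91+88+97+79+79+81 = 515 pts.
Checked against all permutations: 515 pts is optimal.
Eriksen's own top role is Data role (90 pts), but forcing Eriksen→Data role and reassigning the rest optimally gives only 508 pts — worse by 7.

Eriksen receives Ops role.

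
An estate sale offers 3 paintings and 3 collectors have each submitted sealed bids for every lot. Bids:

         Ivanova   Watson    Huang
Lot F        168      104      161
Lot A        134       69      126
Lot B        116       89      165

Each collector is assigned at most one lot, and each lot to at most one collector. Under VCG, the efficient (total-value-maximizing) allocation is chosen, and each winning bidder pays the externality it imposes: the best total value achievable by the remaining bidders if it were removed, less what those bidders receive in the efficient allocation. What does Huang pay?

Huang pays $19.

Efficient allocation: Ivanova→Lot A ($134), Watson→Lot F ($104), Huang→Lot B ($165); total welfare W = $403.
Huang receives Lot B at value $165, so the others get W − 165 = $238.
Without Huang: best allocation of the remaining 2 bidders over all 3 lots is Ivanova→Lot F ($168), Watson→Lot B ($89), total $257.
VCG payment = (others' best without Huang) − (others' welfare with Huang) = 257 − 238 = $19.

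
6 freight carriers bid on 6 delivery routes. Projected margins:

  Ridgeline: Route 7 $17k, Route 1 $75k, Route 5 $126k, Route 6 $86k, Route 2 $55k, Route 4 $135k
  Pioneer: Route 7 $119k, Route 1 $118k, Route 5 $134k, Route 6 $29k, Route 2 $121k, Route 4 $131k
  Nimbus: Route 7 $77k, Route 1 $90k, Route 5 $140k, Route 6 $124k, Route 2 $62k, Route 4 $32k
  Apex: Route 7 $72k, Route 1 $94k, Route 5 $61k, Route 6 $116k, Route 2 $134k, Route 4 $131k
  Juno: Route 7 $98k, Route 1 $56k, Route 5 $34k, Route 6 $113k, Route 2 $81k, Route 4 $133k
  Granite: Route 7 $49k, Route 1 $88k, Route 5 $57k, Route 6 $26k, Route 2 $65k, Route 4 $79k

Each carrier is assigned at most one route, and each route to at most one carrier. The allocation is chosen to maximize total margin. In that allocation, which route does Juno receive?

Juno receives Route 6.

Optimal: Ridgeline→Route 4 ($135k), Pioneer→Route 7 ($119k), Nimbus→Route 5 ($140k), Apex→Route 2 ($134k), Juno→Route 6 ($113k), Granite→Route 1 ($88k) — total 135+119+140+134+113+88 = $729k.
Row-greedy (each carrier in turn takes its best remaining route) gives $713k, worse by 16.
Swapping Juno↔Nimbus (Juno→Route 5 $34k, Nimbus→Route 6 $124k) loses 95.
Juno's own top route is Route 4 ($133k), but forcing Juno→Route 4 and reassigning the rest optimally gives only $724k — worse by 5.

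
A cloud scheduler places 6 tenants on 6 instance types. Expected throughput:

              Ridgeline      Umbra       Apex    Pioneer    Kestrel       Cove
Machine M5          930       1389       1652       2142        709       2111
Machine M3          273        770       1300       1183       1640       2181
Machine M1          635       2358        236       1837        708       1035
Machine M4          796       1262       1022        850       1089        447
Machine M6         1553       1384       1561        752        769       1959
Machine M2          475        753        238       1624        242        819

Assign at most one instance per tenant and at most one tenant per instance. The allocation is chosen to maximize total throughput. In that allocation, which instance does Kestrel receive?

Optimal: Ridgeline→Machine M6 (1553 ops/s), Umbra→Machine M1 (2358 ops/s), Apex→Machine M5 (1652 ops/s), Pioneer→Machine M2 (1624 ops/s), Kestrel→Machine M4 (1089 ops/s), Cove→Machine M3 (2181 ops/s) — total 1553+2358+1652+1624+1089+2181 = 10457 ops/s.
Next-best assignment: Ridgeline→Machine M6, Umbra→Machine M1, Apex→Machine M4, Pioneer→Machine M2, Kestrel→Machine M3, Cove→Machine M5 = 10308 ops/s.
Checked against all permutations: 10457 ops/s is optimal.
Kestrel's own top instance is Machine M3 (1640 ops/s), but forcing Kestrel→Machine M3 and reassigning the rest optimally gives only 10308 ops/s — worse by 149.

Kestrel receives Machine M4.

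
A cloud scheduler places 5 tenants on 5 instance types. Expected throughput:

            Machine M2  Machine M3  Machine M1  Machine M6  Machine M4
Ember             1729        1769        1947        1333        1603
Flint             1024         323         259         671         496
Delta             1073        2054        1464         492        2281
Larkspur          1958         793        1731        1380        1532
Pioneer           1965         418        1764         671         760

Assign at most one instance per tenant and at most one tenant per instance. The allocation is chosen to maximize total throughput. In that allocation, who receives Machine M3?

Optimal: Ember→Machine M3 (1769 ops/s), Flint→Machine M6 (671 ops/s), Delta→Machine M4 (2281 ops/s), Larkspur→Machine M2 (1958 ops/s), Pioneer→Machine M1 (1764 ops/s) — total 1769+671+2281+1958+1764 = 8443 ops/s.
Row-greedy (each tenant in turn takes its best remaining instance) gives 7050 ops/s, worse by 1393.
Next-best assignment: Ember→Machine M3, Flint→Machine M6, Delta→Machine M4, Larkspur→Machine M1, Pioneer→Machine M2 = 8417 ops/s.
Checked against all permutations: 8443 ops/s is optimal.
Ember's own top instance is Machine M1 (1947 ops/s), but forcing Ember→Machine M1 and reassigning the rest optimally gives only 8169 ops/s — worse by 274.

Ember receives Machine M3.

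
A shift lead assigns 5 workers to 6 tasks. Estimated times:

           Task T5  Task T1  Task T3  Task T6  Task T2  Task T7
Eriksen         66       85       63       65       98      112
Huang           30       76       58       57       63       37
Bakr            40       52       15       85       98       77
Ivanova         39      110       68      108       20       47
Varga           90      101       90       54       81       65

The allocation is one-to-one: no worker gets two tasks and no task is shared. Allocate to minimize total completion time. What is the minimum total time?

Min total: 192 min

Treat this as an assignment problem: match each worker to one task.
Optimal: Eriksen→Task T5 (66 min), Huang→Task T7 (37 min), Bakr→Task T3 (15 min), Ivanova→Task T2 (20 min), Varga→Task T6 (54 min) — total 66+37+15+20+54 = 192 min.
Row-greedy (each worker in turn takes its cheapest remaining task) gives 219 min, worse by 27.
No other one-to-one assignment undercuts 192 min.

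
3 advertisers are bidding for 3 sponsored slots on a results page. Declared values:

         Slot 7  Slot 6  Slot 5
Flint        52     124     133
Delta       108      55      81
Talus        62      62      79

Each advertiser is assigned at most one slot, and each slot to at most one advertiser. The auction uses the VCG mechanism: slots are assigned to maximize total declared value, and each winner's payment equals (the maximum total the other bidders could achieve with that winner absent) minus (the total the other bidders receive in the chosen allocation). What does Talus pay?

Efficient allocation: Flint→Slot 6 ($124), Delta→Slot 7 ($108), Talus→Slot 5 ($79); total welfare W = $311.
Talus receives Slot 5 at value $79, so the others get W − 79 = $232.
Without Talus: best allocation of the remaining 2 bidders over all 3 slots is Flint→Slot 5 ($133), Delta→Slot 7 ($108), total $241.
VCG payment = (others' best without Talus) − (others' welfare with Talus) = 241 − 232 = $9.

Talus pays $9.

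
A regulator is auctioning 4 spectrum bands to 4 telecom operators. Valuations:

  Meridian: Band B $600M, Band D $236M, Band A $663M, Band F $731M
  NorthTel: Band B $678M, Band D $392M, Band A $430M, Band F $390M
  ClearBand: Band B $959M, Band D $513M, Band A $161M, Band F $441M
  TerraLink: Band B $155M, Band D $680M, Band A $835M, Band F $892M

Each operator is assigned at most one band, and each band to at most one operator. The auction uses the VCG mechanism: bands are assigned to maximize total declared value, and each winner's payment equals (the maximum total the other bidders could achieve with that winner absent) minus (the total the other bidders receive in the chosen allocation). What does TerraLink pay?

Efficient allocation: Meridian→Band F ($731M), NorthTel→Band D ($392M), ClearBand→Band B ($959M), TerraLink→Band A ($835M); total welfare W = $2917M.
TerraLink receives Band A at value $835M, so the others get W − 835 = $2082M.
Without TerraLink: best allocation of the remaining 3 bidders over all 4 bands is Meridian→Band F ($731M), NorthTel→Band A ($430M), ClearBand→Band B ($959M), total $2120M.
VCG payment = (others' best without TerraLink) − (others' welfare with TerraLink) = 2120 − 2082 = $38M.

TerraLink pays $38M.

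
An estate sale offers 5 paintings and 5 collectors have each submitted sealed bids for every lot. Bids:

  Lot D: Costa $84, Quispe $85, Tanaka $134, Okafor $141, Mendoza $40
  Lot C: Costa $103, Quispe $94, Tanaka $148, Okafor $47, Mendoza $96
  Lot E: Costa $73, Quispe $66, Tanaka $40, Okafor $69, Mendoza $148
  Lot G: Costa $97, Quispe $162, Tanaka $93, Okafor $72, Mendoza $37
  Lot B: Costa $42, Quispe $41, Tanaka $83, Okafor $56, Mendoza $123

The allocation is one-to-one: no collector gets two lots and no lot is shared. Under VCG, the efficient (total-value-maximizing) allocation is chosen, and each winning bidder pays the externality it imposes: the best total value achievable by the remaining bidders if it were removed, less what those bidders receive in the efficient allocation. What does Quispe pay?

Efficient allocation: Costa→Lot E ($73), Quispe→Lot G ($162), Tanaka→Lot C ($148), Okafor→Lot D ($141), Mendoza→Lot B ($123); total welfare W = $647.
Quispe receives Lot G at value $162, so the others get W − 162 = $485.
Without Quispe: best allocation of the remaining 4 bidders over all 5 lots is Costa→Lot G ($97), Tanaka→Lot C ($148), Okafor→Lot D ($141), Mendoza→Lot E ($148), total $534.
VCG payment = (others' best without Quispe) − (others' welfare with Quispe) = 534 − 485 = $49.

Quispe pays $49.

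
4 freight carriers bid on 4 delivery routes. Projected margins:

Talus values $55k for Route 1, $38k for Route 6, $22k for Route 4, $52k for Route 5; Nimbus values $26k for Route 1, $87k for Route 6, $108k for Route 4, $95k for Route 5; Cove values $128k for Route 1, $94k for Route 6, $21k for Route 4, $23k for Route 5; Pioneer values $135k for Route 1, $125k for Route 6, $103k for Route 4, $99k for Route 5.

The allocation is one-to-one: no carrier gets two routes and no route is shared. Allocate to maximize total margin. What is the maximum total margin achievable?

Maximum total: $413k

This is the linear assignment problem.
Optimal: Talus→Route 5 ($52k), Nimbus→Route 4 ($108k), Cove→Route 1 ($128k), Pioneer→Route 6 ($125k) — total 52+108+128+125 = $413k.
Row-greedy (each carrier in turn takes its best remaining route) gives $356k, worse by 57.
Next-best assignment: Talus→Route 5, Nimbus→Route 4, Cove→Route 6, Pioneer→Route 1 = $389k.
Every other assignment is strictly worse.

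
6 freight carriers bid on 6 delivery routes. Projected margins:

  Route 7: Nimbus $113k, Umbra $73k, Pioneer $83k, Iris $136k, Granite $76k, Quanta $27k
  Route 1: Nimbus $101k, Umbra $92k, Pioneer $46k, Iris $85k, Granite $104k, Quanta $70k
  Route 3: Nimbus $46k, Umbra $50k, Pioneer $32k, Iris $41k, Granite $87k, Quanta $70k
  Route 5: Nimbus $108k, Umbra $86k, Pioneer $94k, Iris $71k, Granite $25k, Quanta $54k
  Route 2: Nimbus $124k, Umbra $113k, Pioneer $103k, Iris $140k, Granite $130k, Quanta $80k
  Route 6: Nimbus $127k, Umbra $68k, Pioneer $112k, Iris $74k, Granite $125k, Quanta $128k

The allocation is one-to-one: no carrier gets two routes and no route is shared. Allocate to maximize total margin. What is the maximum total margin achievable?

Max total: $661k

This is a one-to-one assignment (maximum-weight bipartite matching).
Optimal: Nimbus→Route 2 ($124k), Umbra→Route 1 ($92k), Pioneer→Route 5 ($94k), Iris→Route 7 ($136k), Granite→Route 3 ($87k), Quanta→Route 6 ($128k) — total 124+92+94+136+87+128 = $661k.
Swapping Umbra↔Quanta (Umbra→Route 6 $68k, Quanta→Route 1 $70k) loses 82.
Every other assignment is strictly worse.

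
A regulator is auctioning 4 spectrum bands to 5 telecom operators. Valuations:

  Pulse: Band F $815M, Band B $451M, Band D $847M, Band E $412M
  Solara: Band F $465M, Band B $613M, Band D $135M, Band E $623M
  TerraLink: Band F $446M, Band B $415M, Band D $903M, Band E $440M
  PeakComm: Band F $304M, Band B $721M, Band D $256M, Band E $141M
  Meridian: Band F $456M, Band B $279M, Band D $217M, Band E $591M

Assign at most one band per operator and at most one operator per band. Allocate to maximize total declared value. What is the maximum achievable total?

Optimal: Pulse→Band F ($815M), PeakComm→Band B ($721M), TerraLink→Band D ($903M), Solara→Band E ($623M) — total 815+721+903+623 = $3062M.
Row-greedy (each operator in turn takes its best remaining band) gives $2637M, worse by 425.
Next-best assignment: Pulse→Band F, PeakComm→Band B, TerraLink→Band D, Meridian→Band E = $3030M.
Checked against all permutations: $3062M is optimal.

Maximum total: $3062M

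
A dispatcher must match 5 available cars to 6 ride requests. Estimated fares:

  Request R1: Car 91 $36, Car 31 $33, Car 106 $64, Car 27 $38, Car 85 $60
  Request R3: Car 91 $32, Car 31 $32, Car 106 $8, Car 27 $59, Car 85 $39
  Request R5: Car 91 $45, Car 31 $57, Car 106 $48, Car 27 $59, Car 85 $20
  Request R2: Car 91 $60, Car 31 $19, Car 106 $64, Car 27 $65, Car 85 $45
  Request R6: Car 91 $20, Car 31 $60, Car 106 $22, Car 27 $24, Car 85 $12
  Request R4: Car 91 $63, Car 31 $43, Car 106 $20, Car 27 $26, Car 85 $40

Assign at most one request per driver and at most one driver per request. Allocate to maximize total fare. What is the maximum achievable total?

Optimal: Car 91→Request R4 ($63), Car 31→Request R6 ($60), Car 106→Request R2 ($64), Car 27→Request R3 ($59), Car 85→Request R1 ($60) — total 63+60+64+59+60 = $306.
Max-entry greedy (repeatedly take the single best remaining cell) gives $291, worse by 15.
Swapping Car 31↔Car 85 (Car 31→Request R1 $33, Car 85→Request R6 $12) loses 75.

Max total: $306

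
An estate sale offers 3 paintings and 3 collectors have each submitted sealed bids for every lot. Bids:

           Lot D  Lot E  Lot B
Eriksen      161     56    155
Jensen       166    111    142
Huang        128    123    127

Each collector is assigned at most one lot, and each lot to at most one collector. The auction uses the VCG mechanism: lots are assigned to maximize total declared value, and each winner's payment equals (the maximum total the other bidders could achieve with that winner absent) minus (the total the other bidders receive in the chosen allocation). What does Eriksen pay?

Efficient allocation: Eriksen→Lot B ($155), Jensen→Lot D ($166), Huang→Lot E ($123); total welfare W = $444.
Eriksen receives Lot B at value $155, so the others get W − 155 = $289.
Without Eriksen: best allocation of the remaining 2 bidders over all 3 lots is Jensen→Lot D ($166), Huang→Lot B ($127), total $293.
VCG payment = (others' best without Eriksen) − (others' welfare with Eriksen) = 293 − 289 = $4.

Eriksen pays $4.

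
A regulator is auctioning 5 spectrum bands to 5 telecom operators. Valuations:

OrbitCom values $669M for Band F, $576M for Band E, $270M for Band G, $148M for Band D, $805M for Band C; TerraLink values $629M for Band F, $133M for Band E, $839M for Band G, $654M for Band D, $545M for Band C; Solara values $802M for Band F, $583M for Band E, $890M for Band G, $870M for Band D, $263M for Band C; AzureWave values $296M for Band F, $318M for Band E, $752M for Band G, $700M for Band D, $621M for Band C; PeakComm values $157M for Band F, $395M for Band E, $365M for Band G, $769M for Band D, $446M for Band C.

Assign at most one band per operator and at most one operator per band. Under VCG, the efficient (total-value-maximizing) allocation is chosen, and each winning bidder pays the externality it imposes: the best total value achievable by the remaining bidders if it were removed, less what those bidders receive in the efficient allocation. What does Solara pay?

Solara pays $150M.

Efficient allocation: OrbitCom→Band E ($576M), TerraLink→Band G ($839M), Solara→Band F ($802M), AzureWave→Band C ($621M), PeakComm→Band D ($769M); total welfare W = $3607M.
Solara receives Band F at value $802M, so the others get W − 802 = $2805M.
Without Solara: best allocation of the remaining 4 bidders over all 5 bands is OrbitCom→Band C ($805M), TerraLink→Band F ($629M), AzureWave→Band G ($752M), PeakComm→Band D ($769M), total $2955M.
VCG payment = (others' best without Solara) − (others' welfare with Solara) = 2955 − 2805 = $150M.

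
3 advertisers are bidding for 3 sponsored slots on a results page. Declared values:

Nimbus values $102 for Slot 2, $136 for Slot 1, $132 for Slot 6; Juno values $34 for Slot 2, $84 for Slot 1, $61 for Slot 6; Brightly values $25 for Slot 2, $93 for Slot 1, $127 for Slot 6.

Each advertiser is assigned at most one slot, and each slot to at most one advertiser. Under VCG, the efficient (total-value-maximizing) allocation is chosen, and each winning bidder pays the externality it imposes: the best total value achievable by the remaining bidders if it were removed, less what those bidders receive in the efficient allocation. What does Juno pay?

Juno pays $34.

Efficient allocation: Nimbus→Slot 2 ($102), Juno→Slot 1 ($84), Brightly→Slot 6 ($127); total welfare W = $313.
Juno receives Slot 1 at value $84, so the others get W − 84 = $229.
Without Juno: best allocation of the remaining 2 bidders over all 3 slots is Nimbus→Slot 1 ($136), Brightly→Slot 6 ($127), total $263.
VCG payment = (others' best without Juno) − (others' welfare with Juno) = 263 − 229 = $34.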